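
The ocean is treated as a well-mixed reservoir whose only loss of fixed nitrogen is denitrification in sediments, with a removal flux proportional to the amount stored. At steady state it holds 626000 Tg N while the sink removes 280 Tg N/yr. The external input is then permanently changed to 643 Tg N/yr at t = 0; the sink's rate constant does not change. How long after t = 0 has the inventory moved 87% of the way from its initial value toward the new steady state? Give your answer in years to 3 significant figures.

τ = M₀/F₀ = 626000/280 = 2236 yr.
The remaining gap fraction is e^(−t/τ); 87% covered ⇒ e^(−t/τ) = 0.130.
t = −τ ln(0.130) = 2236 × 2.040 = 4561 yr.

4560 yr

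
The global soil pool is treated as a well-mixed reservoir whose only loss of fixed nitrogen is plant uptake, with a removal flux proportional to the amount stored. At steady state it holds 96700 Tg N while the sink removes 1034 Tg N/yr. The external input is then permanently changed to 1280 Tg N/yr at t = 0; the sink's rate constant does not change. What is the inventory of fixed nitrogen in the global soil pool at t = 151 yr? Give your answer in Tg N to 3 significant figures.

Residence time τ = M₀/F₀ = 93.52 yr. The eventual steady state is M_∞ = M₀·(F₁/F₀) = 96700 × 1280/1034 = 119710 Tg N.
The anomaly ΔM(t) = M(t) − M_∞ decays as ΔM₀·e^(−t/τ) with ΔM₀ = 96700 − 119710 = −23010 Tg N.
At t = 151 yr, e^(−t/τ) = e^(−1.615) = 0.1990, so ΔM = −4577 Tg N and M = 119710 − 4577 = 115130 Tg N.

115000 Tg N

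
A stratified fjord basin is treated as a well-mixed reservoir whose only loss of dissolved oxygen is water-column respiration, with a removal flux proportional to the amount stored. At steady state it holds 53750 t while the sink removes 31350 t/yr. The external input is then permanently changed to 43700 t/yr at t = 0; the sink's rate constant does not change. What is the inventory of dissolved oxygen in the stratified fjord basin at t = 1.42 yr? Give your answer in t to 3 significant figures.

τ = M₀/F₀ = 53750/31350 = 1.715 yr; rate constant k = 1/τ.
New steady state M_∞ = F₁/k = F₁·τ = 43700 × 1.715 = 74924 t.
M(t) = M_∞ + (M₀ − M_∞)·e^(−t/τ); t/τ = 1.42/1.715 = 0.8282, so e^(−t/τ) = 0.4368.
M(t) = 74924 − 21170 × 0.4368 = 65675 t.

65700 t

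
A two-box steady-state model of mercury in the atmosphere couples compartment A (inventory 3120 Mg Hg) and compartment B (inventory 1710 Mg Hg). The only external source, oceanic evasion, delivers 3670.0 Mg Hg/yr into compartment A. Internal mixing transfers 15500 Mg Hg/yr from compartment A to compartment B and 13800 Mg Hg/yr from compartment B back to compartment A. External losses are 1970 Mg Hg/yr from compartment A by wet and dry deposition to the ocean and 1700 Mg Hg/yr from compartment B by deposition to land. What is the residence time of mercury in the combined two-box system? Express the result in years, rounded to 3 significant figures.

1.32 yr

Residence time in the combined system uses the total inventory and the total *external* removal — internal exchanges between the two boxes cancel.
M_total = 3120 + 1710 = 4830.0 Mg Hg.
ΣF_external_out = 1970 + 1700 = 3670.0 Mg Hg/yr.
τ = M_total / ΣF_ext = 4830.0 / 3670.0 = 1.316 yr.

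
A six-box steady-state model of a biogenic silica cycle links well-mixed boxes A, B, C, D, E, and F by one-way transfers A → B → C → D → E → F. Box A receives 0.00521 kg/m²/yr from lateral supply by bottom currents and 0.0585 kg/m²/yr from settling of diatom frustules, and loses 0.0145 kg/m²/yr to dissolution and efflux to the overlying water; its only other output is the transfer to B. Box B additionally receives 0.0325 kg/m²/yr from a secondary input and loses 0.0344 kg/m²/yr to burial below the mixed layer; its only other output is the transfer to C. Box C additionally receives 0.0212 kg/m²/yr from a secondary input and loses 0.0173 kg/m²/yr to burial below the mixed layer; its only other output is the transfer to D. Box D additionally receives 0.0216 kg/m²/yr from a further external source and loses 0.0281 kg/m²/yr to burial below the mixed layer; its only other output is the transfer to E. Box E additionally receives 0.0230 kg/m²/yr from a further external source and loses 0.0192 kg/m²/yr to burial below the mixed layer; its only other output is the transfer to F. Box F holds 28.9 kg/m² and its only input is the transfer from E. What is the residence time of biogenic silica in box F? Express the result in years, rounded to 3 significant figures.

596 yr

Box A: F(A→B) = (0.00521 + 0.0585) − 0.0145 = 0.049210 kg/m²/yr.
Box B: F(B→C) = (0.049210 + 0.0325) − 0.0344 = 0.047310 kg/m²/yr.
Box C: F(C→D) = (0.047310 + 0.0212) − 0.0173 = 0.051210 kg/m²/yr.
Box D: F(D→E) = (0.051210 + 0.0216) − 0.0281 = 0.044710 kg/m²/yr.
Box E: F(E→F) = (0.044710 + 0.0230) − 0.0192 = 0.048510 kg/m²/yr.
Box F throughput = its input = 0.048510 kg/m²/yr; τ = 28.9 / 0.048510 = 595.8 yr.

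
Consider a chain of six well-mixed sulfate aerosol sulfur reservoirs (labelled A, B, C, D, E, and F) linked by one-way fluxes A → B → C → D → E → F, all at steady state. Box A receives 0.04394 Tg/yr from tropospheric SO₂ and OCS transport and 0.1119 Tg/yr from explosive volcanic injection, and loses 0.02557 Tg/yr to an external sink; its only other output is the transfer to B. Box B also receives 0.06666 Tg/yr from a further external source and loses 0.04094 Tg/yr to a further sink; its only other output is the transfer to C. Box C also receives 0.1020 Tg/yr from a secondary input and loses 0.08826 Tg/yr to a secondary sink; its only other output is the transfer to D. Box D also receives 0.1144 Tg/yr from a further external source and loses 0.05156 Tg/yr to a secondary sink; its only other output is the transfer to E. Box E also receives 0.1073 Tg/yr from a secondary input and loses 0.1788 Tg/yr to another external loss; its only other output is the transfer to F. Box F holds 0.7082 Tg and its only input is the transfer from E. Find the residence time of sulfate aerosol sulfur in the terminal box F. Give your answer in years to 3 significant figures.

4.40 yr

Box A: F(A→B) = (0.04394 + 0.1119) − 0.02557 = 0.13027 Tg/yr.
Box B: F(B→C) = (0.13027 + 0.06666) − 0.04094 = 0.15599 Tg/yr.
Box C: F(C→D) = (0.15599 + 0.1020) − 0.08826 = 0.16973 Tg/yr.
Box D: F(D→E) = (0.16973 + 0.1144) − 0.05156 = 0.23257 Tg/yr.
Box E: F(E→F) = (0.23257 + 0.1073) − 0.1788 = 0.16107 Tg/yr.
Box F throughput = its input = 0.16107 Tg/yr; τ = 0.7082 / 0.16107 = 4.397 yr.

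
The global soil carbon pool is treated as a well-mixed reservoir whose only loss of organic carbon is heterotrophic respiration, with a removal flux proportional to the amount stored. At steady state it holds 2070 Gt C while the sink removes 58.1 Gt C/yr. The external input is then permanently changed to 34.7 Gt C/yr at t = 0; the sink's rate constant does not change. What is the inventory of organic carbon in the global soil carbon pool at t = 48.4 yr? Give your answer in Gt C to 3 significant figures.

Residence time τ = M₀/F₀ = 35.63 yr. The eventual steady state is M_∞ = M₀·(F₁/F₀) = 2070 × 34.7/58.1 = 1236.3 Gt C.
The anomaly ΔM(t) = M(t) − M_∞ decays as ΔM₀·e^(−t/τ) with ΔM₀ = 2070 − 1236.3 = 833.7 Gt C.
At t = 48.4 yr, e^(−t/τ) = e^(−1.358) = 0.2571, so ΔM = 214.3 Gt C and M = 1236.3 + 214.3 = 1450.6 Gt C.

1450 Gt C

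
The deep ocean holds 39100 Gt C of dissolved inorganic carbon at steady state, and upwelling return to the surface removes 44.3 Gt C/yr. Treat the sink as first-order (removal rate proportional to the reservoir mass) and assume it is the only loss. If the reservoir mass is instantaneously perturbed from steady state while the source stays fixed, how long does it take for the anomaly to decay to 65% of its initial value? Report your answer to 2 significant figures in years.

For a linear reservoir the anomaly decays as exp(−t/τ) with τ = M/F = 39100/44.3 = 882.6 yr.
exp(−t/τ) = 0.65 ⇒ t = −τ ln(0.65) = 882.6 × 0.4308 = 380.2 yr.

380 yr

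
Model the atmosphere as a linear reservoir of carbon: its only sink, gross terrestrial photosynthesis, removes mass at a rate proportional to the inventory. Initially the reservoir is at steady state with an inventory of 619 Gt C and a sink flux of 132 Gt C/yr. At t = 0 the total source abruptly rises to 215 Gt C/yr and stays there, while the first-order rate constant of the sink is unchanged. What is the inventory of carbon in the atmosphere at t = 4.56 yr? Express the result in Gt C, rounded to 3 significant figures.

Residence time τ = M₀/F₀ = 4.689 yr. The eventual steady state is M_∞ = M₀·(F₁/F₀) = 619 × 215/132 = 1008.2 Gt C.
The anomaly ΔM(t) = M(t) − M_∞ decays as ΔM₀·e^(−t/τ) with ΔM₀ = 619 − 1008.2 = −389.2 Gt C.
At t = 4.56 yr, e^(−t/τ) = e^(−0.9724) = 0.3782, so ΔM = −147.2 Gt C and M = 1008.2 − 147.2 = 861.03 Gt C.

861 Gt C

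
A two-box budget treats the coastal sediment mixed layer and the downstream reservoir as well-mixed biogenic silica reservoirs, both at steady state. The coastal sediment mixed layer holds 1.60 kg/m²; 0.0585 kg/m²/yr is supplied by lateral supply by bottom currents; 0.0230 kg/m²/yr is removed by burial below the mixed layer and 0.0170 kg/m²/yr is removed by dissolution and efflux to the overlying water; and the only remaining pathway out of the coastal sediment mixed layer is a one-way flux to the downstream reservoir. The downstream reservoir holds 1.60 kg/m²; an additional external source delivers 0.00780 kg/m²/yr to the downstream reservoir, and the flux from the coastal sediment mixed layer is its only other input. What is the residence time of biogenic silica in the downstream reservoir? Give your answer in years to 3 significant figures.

Balance the coastal sediment mixed layer: ΣF_in = 0.058500 kg/m²/yr.
Flux to the downstream reservoir = ΣF_in − (0.0230 + 0.0170) = 0.018500 kg/m²/yr.
Total input to the downstream reservoir = 0.018500 + 0.00780 = 0.026300 kg/m²/yr; at steady state this equals its total output.
τ = M / F = 1.60 / 0.026300 = 60.84 yr.

60.8 yr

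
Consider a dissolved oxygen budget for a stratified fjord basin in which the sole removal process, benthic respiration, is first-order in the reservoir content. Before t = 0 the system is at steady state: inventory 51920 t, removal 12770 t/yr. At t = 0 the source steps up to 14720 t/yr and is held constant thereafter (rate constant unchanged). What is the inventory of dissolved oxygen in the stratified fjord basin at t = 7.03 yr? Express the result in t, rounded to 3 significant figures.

58400 t

Residence time τ = M₀/F₀ = 4.066 yr. The eventual steady state is M_∞ = M₀·(F₁/F₀) = 51920 × 14720/12770 = 59848 t.
The anomaly ΔM(t) = M(t) − M_∞ decays as ΔM₀·e^(−t/τ) with ΔM₀ = 51920 − 59848 = −7928 t.
At t = 7.03 yr, e^(−t/τ) = e^(−1.729) = 0.1775, so ΔM = −1407 t and M = 59848 − 1407 = 58441 t.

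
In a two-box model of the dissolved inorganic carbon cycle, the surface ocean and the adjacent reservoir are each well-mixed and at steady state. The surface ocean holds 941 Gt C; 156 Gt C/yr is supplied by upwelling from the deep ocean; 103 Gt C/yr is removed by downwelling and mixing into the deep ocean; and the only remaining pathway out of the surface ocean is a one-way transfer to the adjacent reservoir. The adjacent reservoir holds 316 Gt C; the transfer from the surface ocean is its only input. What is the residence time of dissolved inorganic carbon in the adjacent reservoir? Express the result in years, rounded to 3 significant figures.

Balance the surface ocean: ΣF_in = 156.00 Gt C/yr.
Transfer to the adjacent reservoir = ΣF_in − (103) = 53.000 Gt C/yr.
At steady state the output of the adjacent reservoir equals its input, 53.000 Gt C/yr.
τ = M / F = 316 / 53.000 = 5.962 yr.

5.96 yr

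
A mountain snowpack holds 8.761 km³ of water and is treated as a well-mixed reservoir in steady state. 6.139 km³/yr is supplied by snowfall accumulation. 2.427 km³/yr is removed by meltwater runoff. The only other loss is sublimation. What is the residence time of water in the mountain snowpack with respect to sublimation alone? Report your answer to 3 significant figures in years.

2.36 yr

At steady state ΣF_in = ΣF_out.
ΣF_in = 6.1390 km³/yr.
Sublimation flux = ΣF_in − (2.427) = 6.1390 − 2.427 = 3.712 km³/yr.
τ = M / F = 8.761 / 3.712 = 2.360 yr.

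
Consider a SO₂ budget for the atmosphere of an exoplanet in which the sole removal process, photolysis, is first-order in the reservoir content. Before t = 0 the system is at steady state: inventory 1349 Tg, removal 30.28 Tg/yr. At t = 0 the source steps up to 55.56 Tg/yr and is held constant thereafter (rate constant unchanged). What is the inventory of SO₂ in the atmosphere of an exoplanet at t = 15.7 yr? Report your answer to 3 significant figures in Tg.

1680 Tg

The sink rate constant is k = F₀/M₀ = 30.28/1349 = 0.02245 yr⁻¹.
Solving dM/dt = F₁ − kM with M(0) = M₀ gives M(t) = F₁/k + (M₀ − F₁/k)·e^(−kt).
F₁/k = 55.56/0.02245 = 2475.2 Tg; kt = 0.02245 × 15.7 = 0.3524, e^(−kt) = 0.7030.
M(15.7) = 2475.2 + (1349 − 2475.2) × 0.7030 = 2475.2 − 791.7 = 1683.5 Tg.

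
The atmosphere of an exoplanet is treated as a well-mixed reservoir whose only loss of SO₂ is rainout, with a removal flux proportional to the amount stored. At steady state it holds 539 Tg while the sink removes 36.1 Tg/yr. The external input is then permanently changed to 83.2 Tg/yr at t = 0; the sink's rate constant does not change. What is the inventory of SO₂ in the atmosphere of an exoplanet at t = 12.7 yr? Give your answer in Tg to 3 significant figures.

The sink rate constant is k = F₀/M₀ = 36.1/539 = 0.06698 yr⁻¹.
Solving dM/dt = F₁ − kM with M(0) = M₀ gives M(t) = F₁/k + (M₀ − F₁/k)·e^(−kt).
F₁/k = 83.2/0.06698 = 1242.2 Tg; kt = 0.06698 × 12.7 = 0.8506, e^(−kt) = 0.4272.
M(12.7) = 1242.2 + (539 − 1242.2) × 0.4272 = 1242.2 − 300.4 = 941.84 Tg.

942 Tg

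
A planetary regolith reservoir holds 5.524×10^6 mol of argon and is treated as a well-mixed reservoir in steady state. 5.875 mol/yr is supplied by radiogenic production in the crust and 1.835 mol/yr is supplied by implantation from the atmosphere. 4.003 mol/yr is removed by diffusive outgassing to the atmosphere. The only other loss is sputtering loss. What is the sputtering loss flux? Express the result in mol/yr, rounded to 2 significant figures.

At steady state ΣF_in = ΣF_out.
ΣF_in = 5.875 + 1.835 = 7.7100 mol/yr.
Sputtering loss flux = ΣF_in − (4.003) = 7.7100 − 4.003 = 3.707 mol/yr.

3.7 mol/yr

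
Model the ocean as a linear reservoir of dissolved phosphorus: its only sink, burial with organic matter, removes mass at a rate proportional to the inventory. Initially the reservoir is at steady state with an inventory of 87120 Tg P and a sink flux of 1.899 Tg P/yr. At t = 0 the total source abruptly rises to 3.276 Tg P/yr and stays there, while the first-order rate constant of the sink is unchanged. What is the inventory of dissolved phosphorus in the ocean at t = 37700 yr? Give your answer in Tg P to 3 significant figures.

123000 Tg P

Residence time τ = M₀/F₀ = 45880 yr. The eventual steady state is M_∞ = M₀·(F₁/F₀) = 87120 × 3.276/1.899 = 150290 Tg P.
The anomaly ΔM(t) = M(t) − M_∞ decays as ΔM₀·e^(−t/τ) with ΔM₀ = 87120 − 150290 = −63170 Tg P.
At t = 37700 yr, e^(−t/τ) = e^(−0.8218) = 0.4397, so ΔM = −27770 Tg P and M = 150290 − 27770 = 122520 Tg P.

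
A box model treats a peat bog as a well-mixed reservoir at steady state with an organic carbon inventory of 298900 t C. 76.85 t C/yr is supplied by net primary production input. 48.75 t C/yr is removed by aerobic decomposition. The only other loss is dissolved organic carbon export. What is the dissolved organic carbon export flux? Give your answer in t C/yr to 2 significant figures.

28 t C/yr

At steady state ΣF_in = ΣF_out.
ΣF_in = 76.850 t C/yr.
Dissolved organic carbon export flux = ΣF_in − (48.75) = 76.850 − 48.75 = 28.10 t C/yr.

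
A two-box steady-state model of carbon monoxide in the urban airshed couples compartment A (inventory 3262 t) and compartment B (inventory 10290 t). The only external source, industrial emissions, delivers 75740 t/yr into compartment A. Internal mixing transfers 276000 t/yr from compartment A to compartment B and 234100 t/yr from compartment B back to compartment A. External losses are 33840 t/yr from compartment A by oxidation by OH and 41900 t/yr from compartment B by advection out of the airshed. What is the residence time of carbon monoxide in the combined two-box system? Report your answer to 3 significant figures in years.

Treat the two boxes together as one reservoir: the mixing fluxes between them are internal recycling, so τ = ΣM / Σ(external losses).
M_total = 3262 + 10290 = 13552 t.
ΣF_external_out = 33840 + 41900 = 75740 t/yr.
τ = M_total / ΣF_ext = 13552 / 75740 = 0.1789 yr.

0.179 yr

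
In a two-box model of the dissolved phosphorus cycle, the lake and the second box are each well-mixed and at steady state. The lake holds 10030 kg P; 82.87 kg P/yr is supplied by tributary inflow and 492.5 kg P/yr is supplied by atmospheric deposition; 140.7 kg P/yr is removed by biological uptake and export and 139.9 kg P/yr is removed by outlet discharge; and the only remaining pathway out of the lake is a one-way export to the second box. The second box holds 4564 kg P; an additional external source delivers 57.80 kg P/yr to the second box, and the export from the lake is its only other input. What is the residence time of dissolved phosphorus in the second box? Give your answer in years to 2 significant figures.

13 yr

Balance the lake: ΣF_in = 82.87 + 492.5 = 575.37 kg P/yr.
Export to the second box = ΣF_in − (140.7 + 139.9) = 294.77 kg P/yr.
Total input to the second box = 294.77 + 57.80 = 352.57 kg P/yr; at steady state this equals its total output.
τ = M / F = 4564 / 352.57 = 12.94 yr.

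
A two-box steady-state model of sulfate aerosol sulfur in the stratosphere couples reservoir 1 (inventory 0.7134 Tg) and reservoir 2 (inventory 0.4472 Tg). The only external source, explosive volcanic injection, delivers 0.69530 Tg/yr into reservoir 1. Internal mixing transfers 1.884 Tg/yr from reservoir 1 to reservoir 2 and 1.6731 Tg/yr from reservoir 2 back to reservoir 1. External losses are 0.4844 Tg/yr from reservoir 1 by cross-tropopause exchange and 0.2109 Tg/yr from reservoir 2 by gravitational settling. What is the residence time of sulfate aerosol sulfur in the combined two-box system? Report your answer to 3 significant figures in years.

1.67 yr

For the system as a whole, the A↔B exchange is internal and contributes nothing to the throughput; only the external sinks remove mass.
M_total = 0.7134 + 0.4472 = 1.1606 Tg.
ΣF_external_out = 0.4844 + 0.2109 = 0.69530 Tg/yr.
τ = M_total / ΣF_ext = 1.1606 / 0.69530 = 1.669 yr.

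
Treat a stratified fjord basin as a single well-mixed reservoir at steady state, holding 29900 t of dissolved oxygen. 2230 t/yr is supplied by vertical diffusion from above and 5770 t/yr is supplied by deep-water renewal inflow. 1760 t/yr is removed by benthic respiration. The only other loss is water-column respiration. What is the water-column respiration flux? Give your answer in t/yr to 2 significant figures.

At steady state ΣF_in = ΣF_out.
ΣF_in = 2230 + 5770 = 8000.0 t/yr.
Water-column respiration flux = ΣF_in − (1760) = 8000.0 − 1760 = 6240 t/yr.

6200 t/yr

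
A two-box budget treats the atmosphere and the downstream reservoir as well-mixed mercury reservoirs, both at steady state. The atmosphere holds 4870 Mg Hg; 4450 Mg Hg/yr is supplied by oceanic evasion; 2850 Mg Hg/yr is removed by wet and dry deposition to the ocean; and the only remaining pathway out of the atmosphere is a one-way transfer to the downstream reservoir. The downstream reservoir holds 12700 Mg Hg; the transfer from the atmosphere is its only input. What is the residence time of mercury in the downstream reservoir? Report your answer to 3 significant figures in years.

7.94 yr

Balance the atmosphere: ΣF_in = 4450.0 Mg Hg/yr.
Transfer to the downstream reservoir = ΣF_in − (2850) = 1600.0 Mg Hg/yr.
At steady state the output of the downstream reservoir equals its input, 1600.0 Mg Hg/yr.
τ = M / F = 12700 / 1600.0 = 7.938 yr.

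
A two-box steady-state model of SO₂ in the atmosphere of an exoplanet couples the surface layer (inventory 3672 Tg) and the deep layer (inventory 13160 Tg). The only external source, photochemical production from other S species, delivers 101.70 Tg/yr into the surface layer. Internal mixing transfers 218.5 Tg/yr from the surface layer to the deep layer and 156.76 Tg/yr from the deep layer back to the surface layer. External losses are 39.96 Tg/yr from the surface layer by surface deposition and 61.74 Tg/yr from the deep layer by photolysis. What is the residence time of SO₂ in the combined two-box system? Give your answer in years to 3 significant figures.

166 yr

For the system as a whole, the A↔B exchange is internal and contributes nothing to the throughput; only the external sinks remove mass.
M_total = 3672 + 13160 = 16832 Tg.
ΣF_external_out = 39.96 + 61.74 = 101.70 Tg/yr.
τ = M_total / ΣF_ext = 16832 / 101.70 = 165.5 yr.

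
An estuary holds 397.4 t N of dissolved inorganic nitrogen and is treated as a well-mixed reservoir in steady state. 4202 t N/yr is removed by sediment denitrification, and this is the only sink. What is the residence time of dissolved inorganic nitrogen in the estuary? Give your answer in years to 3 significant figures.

0.0946 yr

τ = M / F = 397.4 / 4202 = 0.09457 yr.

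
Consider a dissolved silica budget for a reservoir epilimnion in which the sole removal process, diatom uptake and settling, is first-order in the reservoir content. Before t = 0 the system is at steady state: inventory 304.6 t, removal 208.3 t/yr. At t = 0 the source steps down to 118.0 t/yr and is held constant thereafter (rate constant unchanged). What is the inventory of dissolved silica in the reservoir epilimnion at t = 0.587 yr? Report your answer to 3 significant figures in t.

261 t

The sink rate constant is k = F₀/M₀ = 208.3/304.6 = 0.6838 yr⁻¹.
Solving dM/dt = F₁ − kM with M(0) = M₀ gives M(t) = F₁/k + (M₀ − F₁/k)·e^(−kt).
F₁/k = 118.0/0.6838 = 172.55 t; kt = 0.6838 × 0.587 = 0.4014, e^(−kt) = 0.6694.
M(0.587) = 172.55 + (304.6 − 172.55) × 0.6694 = 172.55 + 88.39 = 260.94 t.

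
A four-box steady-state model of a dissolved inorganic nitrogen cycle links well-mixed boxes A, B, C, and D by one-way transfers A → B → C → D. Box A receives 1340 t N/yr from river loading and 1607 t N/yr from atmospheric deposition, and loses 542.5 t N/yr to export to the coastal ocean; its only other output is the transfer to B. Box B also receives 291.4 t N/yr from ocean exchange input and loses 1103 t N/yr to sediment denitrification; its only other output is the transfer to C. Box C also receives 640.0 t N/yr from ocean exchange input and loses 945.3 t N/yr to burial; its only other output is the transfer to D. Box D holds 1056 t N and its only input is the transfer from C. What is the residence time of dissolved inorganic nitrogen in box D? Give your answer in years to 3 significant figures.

Box A: F(A→B) = (1340 + 1607) − 542.5 = 2404.5 t N/yr.
Box B: F(B→C) = (2404.5 + 291.4) − 1103 = 1592.9 t N/yr.
Box C: F(C→D) = (1592.9 + 640.0) − 945.3 = 1287.6 t N/yr.
Box D throughput = its input = 1287.6 t N/yr; τ = 1056 / 1287.6 = 0.8201 yr.

0.820 yr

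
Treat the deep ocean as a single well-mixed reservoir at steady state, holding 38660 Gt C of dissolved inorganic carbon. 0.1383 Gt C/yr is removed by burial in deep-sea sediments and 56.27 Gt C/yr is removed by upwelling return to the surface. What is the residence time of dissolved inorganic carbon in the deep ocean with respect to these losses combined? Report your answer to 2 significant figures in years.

Total removal = 0.1383 + 56.27 = 56.408 Gt C/yr.
τ = M / ΣF_out = 38660 / 56.408 = 685.4 yr.

690 yr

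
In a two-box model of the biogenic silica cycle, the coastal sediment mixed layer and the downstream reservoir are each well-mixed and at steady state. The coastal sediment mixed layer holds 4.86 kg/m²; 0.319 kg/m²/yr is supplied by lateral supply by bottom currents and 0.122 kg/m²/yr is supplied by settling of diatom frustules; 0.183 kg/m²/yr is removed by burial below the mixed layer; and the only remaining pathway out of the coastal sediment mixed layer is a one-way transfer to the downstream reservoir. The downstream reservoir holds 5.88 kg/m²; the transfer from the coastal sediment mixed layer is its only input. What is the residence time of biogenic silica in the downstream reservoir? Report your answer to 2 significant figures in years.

23 yr

Balance the coastal sediment mixed layer: ΣF_in = 0.319 + 0.122 = 0.44100 kg/m²/yr.
Transfer to the downstream reservoir = ΣF_in − (0.183) = 0.25800 kg/m²/yr.
At steady state the output of the downstream reservoir equals its input, 0.25800 kg/m²/yr.
τ = M / F = 5.88 / 0.25800 = 22.79 yr.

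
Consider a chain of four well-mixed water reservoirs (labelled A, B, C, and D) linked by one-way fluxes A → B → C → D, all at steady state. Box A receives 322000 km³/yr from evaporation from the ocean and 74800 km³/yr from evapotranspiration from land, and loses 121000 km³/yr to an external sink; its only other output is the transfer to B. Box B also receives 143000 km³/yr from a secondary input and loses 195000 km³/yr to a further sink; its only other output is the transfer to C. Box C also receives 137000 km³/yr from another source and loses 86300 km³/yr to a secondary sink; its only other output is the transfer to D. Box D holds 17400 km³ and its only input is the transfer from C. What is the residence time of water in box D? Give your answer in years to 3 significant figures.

0.0634 yr

Box A: F(A→B) = (322000 + 74800) − 121000 = 275800 km³/yr.
Box B: F(B→C) = (275800 + 143000) − 195000 = 223800 km³/yr.
Box C: F(C→D) = (223800 + 137000) − 86300 = 274500 km³/yr.
Box D throughput = its input = 274500 km³/yr; τ = 17400 / 274500 = 0.06339 yr.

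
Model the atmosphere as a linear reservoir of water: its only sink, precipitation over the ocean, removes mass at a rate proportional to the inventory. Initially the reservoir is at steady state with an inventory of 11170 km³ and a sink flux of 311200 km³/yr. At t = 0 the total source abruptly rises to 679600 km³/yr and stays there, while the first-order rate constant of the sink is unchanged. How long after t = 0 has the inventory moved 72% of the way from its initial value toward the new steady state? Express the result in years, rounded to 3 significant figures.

τ = M₀/F₀ = 11170/311200 = 0.03589 yr.
The remaining gap fraction is e^(−t/τ); 72% covered ⇒ e^(−t/τ) = 0.280.
t = −τ ln(0.280) = 0.03589 × 1.273 = 0.04569 yr.

0.0457 yr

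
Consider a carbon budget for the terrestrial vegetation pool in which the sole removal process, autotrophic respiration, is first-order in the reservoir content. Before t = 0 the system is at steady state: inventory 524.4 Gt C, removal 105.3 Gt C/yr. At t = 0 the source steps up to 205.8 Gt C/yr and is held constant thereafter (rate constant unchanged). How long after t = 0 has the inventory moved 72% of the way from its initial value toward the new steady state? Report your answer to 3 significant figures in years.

τ = M₀/F₀ = 524.4/105.3 = 4.980 yr.
The remaining gap fraction is e^(−t/τ); 72% covered ⇒ e^(−t/τ) = 0.280.
t = −τ ln(0.280) = 4.980 × 1.273 = 6.339 yr.

6.34 yr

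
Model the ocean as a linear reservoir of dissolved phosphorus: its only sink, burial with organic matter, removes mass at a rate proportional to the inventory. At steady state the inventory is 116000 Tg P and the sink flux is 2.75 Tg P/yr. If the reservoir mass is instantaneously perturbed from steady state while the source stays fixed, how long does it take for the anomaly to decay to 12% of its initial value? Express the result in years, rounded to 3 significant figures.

89400 yr

For a linear reservoir the anomaly decays as exp(−t/τ) with τ = M/F = 116000/2.75 = 42180 yr.
exp(−t/τ) = 0.12 ⇒ t = −τ ln(0.12) = 42180 × 2.120 = 89440 yr.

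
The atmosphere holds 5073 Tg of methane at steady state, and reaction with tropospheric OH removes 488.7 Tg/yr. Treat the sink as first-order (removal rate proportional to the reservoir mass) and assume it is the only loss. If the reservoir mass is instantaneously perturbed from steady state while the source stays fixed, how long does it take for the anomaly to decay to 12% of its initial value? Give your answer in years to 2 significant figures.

For a linear reservoir the anomaly decays as exp(−t/τ) with τ = M/F = 5073/488.7 = 10.38 yr.
exp(−t/τ) = 0.12 ⇒ t = −τ ln(0.12) = 10.38 × 2.120 = 22.01 yr.

22 yr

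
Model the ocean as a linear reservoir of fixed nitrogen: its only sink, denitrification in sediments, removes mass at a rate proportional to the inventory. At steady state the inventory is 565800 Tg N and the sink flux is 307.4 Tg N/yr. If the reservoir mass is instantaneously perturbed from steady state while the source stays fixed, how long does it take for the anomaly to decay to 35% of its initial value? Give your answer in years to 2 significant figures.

1900 yr

For a linear reservoir the anomaly decays as exp(−t/τ) with τ = M/F = 565800/307.4 = 1841 yr.
exp(−t/τ) = 0.35 ⇒ t = −τ ln(0.35) = 1841 × 1.050 = 1932 yr.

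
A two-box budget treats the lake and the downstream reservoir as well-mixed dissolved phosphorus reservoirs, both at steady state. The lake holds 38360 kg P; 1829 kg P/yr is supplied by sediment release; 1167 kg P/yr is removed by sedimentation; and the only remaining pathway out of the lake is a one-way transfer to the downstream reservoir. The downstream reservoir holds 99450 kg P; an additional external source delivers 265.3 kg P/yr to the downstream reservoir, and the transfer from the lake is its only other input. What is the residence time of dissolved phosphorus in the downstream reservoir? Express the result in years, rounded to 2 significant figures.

Balance the lake: ΣF_in = 1829.0 kg P/yr.
Transfer to the downstream reservoir = ΣF_in − (1167) = 662.00 kg P/yr.
Total input to the downstream reservoir = 662.00 + 265.3 = 927.30 kg P/yr; at steady state this equals its total output.
τ = M / F = 99450 / 927.30 = 107.2 yr.

110 yr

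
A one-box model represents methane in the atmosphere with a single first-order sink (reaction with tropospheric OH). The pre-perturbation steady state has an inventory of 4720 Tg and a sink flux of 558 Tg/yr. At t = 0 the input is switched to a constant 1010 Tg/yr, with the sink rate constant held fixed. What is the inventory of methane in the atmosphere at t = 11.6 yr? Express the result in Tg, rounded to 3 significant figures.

The sink rate constant is k = F₀/M₀ = 558/4720 = 0.1182 yr⁻¹.
Solving dM/dt = F₁ − kM with M(0) = M₀ gives M(t) = F₁/k + (M₀ − F₁/k)·e^(−kt).
F₁/k = 1010/0.1182 = 8543.4 Tg; kt = 0.1182 × 11.6 = 1.371, e^(−kt) = 0.2538.
M(11.6) = 8543.4 + (4720 − 8543.4) × 0.2538 = 8543.4 − 970.2 = 7573.1 Tg.

7570 Tg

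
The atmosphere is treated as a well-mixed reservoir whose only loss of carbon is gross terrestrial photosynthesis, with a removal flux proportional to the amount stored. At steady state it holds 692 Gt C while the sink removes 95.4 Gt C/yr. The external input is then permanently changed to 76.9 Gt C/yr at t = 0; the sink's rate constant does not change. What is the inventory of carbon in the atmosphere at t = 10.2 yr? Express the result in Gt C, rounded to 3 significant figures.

591 Gt C

Residence time τ = M₀/F₀ = 7.254 yr. The eventual steady state is M_∞ = M₀·(F₁/F₀) = 692 × 76.9/95.4 = 557.81 Gt C.
The anomaly ΔM(t) = M(t) − M_∞ decays as ΔM₀·e^(−t/τ) with ΔM₀ = 692 − 557.81 = 134.2 Gt C.
At t = 10.2 yr, e^(−t/τ) = e^(−1.406) = 0.2451, so ΔM = 32.89 Gt C and M = 557.81 + 32.89 = 590.69 Gt C.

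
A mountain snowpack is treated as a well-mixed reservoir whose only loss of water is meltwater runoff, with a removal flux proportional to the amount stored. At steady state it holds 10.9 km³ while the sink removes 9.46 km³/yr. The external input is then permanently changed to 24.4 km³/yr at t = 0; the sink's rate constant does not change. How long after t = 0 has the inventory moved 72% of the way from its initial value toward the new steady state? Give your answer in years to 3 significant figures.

1.47 yr

τ = M₀/F₀ = 10.9/9.46 = 1.152 yr.
The remaining gap fraction is e^(−t/τ); 72% covered ⇒ e^(−t/τ) = 0.280.
t = −τ ln(0.280) = 1.152 × 1.273 = 1.467 yr.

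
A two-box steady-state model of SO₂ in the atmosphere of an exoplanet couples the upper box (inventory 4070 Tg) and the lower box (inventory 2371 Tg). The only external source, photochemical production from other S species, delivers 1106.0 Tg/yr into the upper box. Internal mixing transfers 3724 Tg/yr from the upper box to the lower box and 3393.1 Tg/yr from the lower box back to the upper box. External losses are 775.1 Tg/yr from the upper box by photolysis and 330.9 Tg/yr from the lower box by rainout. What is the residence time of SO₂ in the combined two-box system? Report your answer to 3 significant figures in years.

Residence time in the combined system uses the total inventory and the total *external* removal — internal exchanges between the two boxes cancel.
M_total = 4070 + 2371 = 6441.0 Tg.
ΣF_external_out = 775.1 + 330.9 = 1106.0 Tg/yr.
τ = M_total / ΣF_ext = 6441.0 / 1106.0 = 5.824 yr.

5.82 yr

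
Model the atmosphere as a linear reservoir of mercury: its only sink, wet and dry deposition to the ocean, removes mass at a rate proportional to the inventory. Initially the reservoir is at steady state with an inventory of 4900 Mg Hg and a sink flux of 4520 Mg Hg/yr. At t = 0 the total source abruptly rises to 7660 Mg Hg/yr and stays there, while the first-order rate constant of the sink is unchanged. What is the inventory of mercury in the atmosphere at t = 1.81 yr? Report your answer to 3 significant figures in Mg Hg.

The sink rate constant is k = F₀/M₀ = 4520/4900 = 0.9224 yr⁻¹.
Solving dM/dt = F₁ − kM with M(0) = M₀ gives M(t) = F₁/k + (M₀ − F₁/k)·e^(−kt).
F₁/k = 7660/0.9224 = 8304.0 Mg Hg; kt = 0.9224 × 1.81 = 1.670, e^(−kt) = 0.1883.
M(1.81) = 8304.0 + (4900 − 8304.0) × 0.1883 = 8304.0 − 641.0 = 7663.0 Mg Hg.

7660 Mg Hg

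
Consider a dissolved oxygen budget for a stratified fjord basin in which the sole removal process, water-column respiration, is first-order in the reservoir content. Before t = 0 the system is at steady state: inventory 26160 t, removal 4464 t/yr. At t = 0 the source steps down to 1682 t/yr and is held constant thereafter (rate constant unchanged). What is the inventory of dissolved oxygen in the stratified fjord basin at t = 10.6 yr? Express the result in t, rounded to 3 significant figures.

12500 t

The sink rate constant is k = F₀/M₀ = 4464/26160 = 0.1706 yr⁻¹.
Solving dM/dt = F₁ − kM with M(0) = M₀ gives M(t) = F₁/k + (M₀ − F₁/k)·e^(−kt).
F₁/k = 1682/0.1706 = 9856.9 t; kt = 0.1706 × 10.6 = 1.809, e^(−kt) = 0.1638.
M(10.6) = 9856.9 + (26160 − 9856.9) × 0.1638 = 9856.9 + 2671 = 12528 t.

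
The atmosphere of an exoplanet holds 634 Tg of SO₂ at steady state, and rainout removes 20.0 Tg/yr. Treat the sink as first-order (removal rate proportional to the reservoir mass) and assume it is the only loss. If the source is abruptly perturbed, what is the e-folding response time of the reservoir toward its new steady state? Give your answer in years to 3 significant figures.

31.7 yr

For a linear reservoir the response time equals the residence time τ = M/F.
τ = 634 / 20.0 = 31.70 yr.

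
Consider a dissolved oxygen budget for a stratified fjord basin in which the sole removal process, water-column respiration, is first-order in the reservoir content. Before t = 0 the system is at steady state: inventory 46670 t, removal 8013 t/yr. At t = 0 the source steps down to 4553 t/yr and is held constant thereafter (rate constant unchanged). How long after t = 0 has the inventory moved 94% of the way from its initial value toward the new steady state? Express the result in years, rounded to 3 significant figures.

16.4 yr

τ = M₀/F₀ = 46670/8013 = 5.824 yr.
The remaining gap fraction is e^(−t/τ); 94% covered ⇒ e^(−t/τ) = 0.0600.
t = −τ ln(0.0600) = 5.824 × 2.813 = 16.39 yr.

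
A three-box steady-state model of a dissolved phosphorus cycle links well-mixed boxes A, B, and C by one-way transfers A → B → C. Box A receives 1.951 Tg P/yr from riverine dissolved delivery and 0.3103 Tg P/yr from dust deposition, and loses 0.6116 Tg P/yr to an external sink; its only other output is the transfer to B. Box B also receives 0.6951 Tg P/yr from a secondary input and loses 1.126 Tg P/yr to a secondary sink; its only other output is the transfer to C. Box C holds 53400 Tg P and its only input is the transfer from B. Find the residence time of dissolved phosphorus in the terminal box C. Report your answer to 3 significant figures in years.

Box A: F(A→B) = (1.951 + 0.3103) − 0.6116 = 1.6497 Tg P/yr.
Box B: F(B→C) = (1.6497 + 0.6951) − 1.126 = 1.2188 Tg P/yr.
Box C throughput = its input = 1.2188 Tg P/yr; τ = 53400 / 1.2188 = 43810 yr.

43800 yr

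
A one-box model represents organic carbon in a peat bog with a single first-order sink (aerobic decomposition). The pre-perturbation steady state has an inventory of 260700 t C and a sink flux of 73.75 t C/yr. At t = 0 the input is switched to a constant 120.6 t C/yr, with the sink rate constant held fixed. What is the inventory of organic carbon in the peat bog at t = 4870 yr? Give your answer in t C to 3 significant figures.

Residence time τ = M₀/F₀ = 3535 yr. The eventual steady state is M_∞ = M₀·(F₁/F₀) = 260700 × 120.6/73.75 = 426310 t C.
The anomaly ΔM(t) = M(t) − M_∞ decays as ΔM₀·e^(−t/τ) with ΔM₀ = 260700 − 426310 = −165600 t C.
At t = 4870 yr, e^(−t/τ) = e^(−1.378) = 0.2522, so ΔM = −41760 t C and M = 426310 − 41760 = 384550 t C.

385000 t C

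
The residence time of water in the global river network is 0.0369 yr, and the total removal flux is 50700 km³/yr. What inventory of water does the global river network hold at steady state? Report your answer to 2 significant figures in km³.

1900 km³

τ = M/F ⇒ M = τ × F = 0.0369 × 50700 = 1871 km³.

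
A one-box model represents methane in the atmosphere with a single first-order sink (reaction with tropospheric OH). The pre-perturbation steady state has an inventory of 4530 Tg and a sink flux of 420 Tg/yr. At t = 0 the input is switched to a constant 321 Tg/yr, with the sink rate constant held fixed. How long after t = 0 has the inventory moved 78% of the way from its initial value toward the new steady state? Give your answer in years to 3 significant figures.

τ = M₀/F₀ = 4530/420 = 10.79 yr.
The remaining gap fraction is e^(−t/τ); 78% covered ⇒ e^(−t/τ) = 0.220.
t = −τ ln(0.220) = 10.79 × 1.514 = 16.33 yr.

16.3 yr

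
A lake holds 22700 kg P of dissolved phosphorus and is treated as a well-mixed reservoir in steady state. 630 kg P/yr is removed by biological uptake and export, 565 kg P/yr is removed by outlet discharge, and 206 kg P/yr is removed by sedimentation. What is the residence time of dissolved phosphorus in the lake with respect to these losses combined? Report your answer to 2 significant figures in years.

Total removal = 630.0 + 565.0 + 206.0 = 1401.0 kg P/yr.
τ = M / ΣF_out = 22700 / 1401.0 = 16.20 yr.

16 yr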